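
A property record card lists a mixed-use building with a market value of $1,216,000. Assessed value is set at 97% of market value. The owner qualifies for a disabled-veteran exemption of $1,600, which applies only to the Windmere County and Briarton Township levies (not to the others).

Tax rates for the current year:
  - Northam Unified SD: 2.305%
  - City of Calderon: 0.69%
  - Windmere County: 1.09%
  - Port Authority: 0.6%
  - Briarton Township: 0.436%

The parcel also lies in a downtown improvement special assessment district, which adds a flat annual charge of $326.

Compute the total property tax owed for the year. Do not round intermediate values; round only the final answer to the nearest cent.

$60,704.80

Assessed value = $1,216,000 × 0.97 = $1,179,520
Northam Unified SD: $1,179,520 × 0.02305 = $27,187.936
City of Calderon: $1,179,520 × 0.0069 = $8,138.688
Windmere County: ($1,179,520 − $1,600) × 0.0109 = $1,177,920 × 0.0109 = $12,839.328
Port Authority: $1,179,520 × 0.006 = $7,077.12
Briarton Township: ($1,179,520 − $1,600) × 0.00436 = $1,177,920 × 0.00436 = $5,135.7312
Levies subtotal = $60,378.8032
Total = $60,378.8032 + $326 = $60,704.8032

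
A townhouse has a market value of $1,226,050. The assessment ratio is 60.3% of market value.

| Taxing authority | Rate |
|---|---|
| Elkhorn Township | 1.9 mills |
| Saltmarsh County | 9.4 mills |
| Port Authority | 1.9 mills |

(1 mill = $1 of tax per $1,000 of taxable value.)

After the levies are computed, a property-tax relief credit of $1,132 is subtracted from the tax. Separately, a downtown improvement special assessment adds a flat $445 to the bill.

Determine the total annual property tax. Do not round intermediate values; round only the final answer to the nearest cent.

$9,071.87

Assessed value = $1,226,050 × 0.603 = $739,308.15
Elkhorn Township: $739,308.15 × 0.0019 = $1,404.685485
Saltmarsh County: $739,308.15 × 0.0094 = $6,949.49661
Port Authority: $739,308.15 × 0.0019 = $1,404.685485
Levies subtotal = $9,758.86758
After credit = $9,758.86758 − $1,132 = $8,626.86758
Total = $8,626.86758 + $445 = $9,071.86758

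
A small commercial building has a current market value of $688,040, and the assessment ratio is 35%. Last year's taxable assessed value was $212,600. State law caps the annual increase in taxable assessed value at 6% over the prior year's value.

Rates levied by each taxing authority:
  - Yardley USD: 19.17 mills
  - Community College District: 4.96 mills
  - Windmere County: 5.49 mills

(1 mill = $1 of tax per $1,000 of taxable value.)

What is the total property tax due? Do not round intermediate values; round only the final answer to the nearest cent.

$6,675.04

Uncapped assessed value = $688,040 × 0.35 = $240,814
Cap limit = $212,600 × 1.06 = $225,356
Taxable assessed value = min($240,814, $225,356) = $225,356 (cap binds)
Yardley USD: $225,356 × 0.01917 = $4,320.07452
Community College District: $225,356 × 0.00496 = $1,117.76576
Windmere County: $225,356 × 0.00549 = $1,237.20444
Total = $6,675.04472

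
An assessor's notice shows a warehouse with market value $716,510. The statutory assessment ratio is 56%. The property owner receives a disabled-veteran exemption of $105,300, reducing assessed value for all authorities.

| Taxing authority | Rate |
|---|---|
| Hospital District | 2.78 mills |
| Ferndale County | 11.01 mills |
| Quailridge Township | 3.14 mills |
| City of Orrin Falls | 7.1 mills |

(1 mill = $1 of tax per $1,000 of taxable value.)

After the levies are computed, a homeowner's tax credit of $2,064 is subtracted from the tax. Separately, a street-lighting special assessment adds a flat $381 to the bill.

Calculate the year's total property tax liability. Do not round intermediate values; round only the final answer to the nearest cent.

$5,428.57

Assessed value = $716,510 × 0.56 = $401,245.6
Taxable value = $401,245.6 − $105,300 = $295,945.6
Hospital District: $295,945.6 × 0.00278 = $822.728768
Ferndale County: $295,945.6 × 0.01101 = $3,258.361056
Quailridge Township: $295,945.6 × 0.00314 = $929.269184
City of Orrin Falls: $295,945.6 × 0.0071 = $2,101.21376
Levies subtotal = $7,111.572768
After credit = $7,111.572768 − $2,064 = $5,047.572768
Total = $5,047.572768 + $381 = $5,428.572768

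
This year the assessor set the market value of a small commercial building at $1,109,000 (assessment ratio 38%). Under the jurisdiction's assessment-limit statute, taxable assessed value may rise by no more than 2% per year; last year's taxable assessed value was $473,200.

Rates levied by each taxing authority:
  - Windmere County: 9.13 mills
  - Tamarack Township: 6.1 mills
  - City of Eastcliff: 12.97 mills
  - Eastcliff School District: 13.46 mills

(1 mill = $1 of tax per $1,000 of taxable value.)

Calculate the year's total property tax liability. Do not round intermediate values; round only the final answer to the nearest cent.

$17,556.36

Uncapped assessed value = $1,109,000 × 0.38 = $421,420
Cap limit = $473,200 × 1.02 = $482,664
Taxable assessed value = min($421,420, $482,664) = $421,420 (cap does not bind)
Windmere County: $421,420 × 0.00913 = $3,847.5646
Tamarack Township: $421,420 × 0.0061 = $2,570.662
City of Eastcliff: $421,420 × 0.01297 = $5,465.8174
Eastcliff School District: $421,420 × 0.01346 = $5,672.3132
Total = $17,556.3572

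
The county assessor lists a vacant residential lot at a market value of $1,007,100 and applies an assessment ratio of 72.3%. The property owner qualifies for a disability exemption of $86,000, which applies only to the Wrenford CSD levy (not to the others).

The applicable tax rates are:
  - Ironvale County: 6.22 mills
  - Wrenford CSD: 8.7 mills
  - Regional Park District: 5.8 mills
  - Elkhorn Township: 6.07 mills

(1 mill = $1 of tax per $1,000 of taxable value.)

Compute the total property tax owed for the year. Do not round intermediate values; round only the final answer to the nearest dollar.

$18,758

Assessed value = $1,007,100 × 0.723 = $728,133.3
Ironvale County: $728,133.3 × 0.00622 = $4,528.989126
Wrenford CSD: ($728,133.3 − $86,000) × 0.0087 = $642,133.3 × 0.0087 = $5,586.55971
Regional Park District: $728,133.3 × 0.0058 = $4,223.17314
Elkhorn Township: $728,133.3 × 0.00607 = $4,419.769131
Total = $18,758.491107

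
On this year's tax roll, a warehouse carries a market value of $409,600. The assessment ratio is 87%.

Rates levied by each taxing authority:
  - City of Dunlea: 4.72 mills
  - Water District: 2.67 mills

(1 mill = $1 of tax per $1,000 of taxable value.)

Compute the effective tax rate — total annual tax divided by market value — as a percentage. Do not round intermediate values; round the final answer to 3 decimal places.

0.643%

Assessed value = $409,600 × 0.87 = $356,352
City of Dunlea: $356,352 × 0.00472 = $1,681.98144
Water District: $356,352 × 0.00267 = $951.45984
Total tax = $2,633.44128
Effective rate = $2,633.44128 ÷ $409,600 = 0.643% of market value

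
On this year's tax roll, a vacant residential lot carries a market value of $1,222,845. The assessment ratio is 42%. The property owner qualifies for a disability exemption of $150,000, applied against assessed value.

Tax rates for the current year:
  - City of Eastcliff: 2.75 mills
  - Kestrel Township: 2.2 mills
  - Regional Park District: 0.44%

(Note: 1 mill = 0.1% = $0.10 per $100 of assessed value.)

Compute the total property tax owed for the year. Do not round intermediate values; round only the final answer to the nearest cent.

Assessed value = $1,222,845 × 0.42 = $513,594.9
Taxable value = $513,594.9 − $150,000 = $363,594.9
City of Eastcliff: $363,594.9 × 0.00275 = $999.885975
Kestrel Township: $363,594.9 × 0.0022 = $799.90878
Regional Park District: $363,594.9 × 0.0044 = $1,599.81756
Total = $3,399.612315

$3,399.61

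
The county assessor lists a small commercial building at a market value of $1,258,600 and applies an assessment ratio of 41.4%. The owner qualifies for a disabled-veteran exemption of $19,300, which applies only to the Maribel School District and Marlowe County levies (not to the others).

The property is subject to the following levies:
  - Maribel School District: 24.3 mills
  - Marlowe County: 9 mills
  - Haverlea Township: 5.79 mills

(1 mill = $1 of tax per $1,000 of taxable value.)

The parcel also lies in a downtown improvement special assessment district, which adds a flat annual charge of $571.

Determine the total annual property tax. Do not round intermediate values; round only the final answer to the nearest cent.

$20,296.56

Assessed value = $1,258,600 × 0.414 = $521,060.4
Maribel School District: ($521,060.4 − $19,300) × 0.0243 = $501,760.4 × 0.0243 = $12,192.77772
Marlowe County: ($521,060.4 − $19,300) × 0.009 = $501,760.4 × 0.009 = $4,515.8436
Haverlea Township: $521,060.4 × 0.00579 = $3,016.939716
Levies subtotal = $19,725.561036
Total = $19,725.561036 + $571 = $20,296.561036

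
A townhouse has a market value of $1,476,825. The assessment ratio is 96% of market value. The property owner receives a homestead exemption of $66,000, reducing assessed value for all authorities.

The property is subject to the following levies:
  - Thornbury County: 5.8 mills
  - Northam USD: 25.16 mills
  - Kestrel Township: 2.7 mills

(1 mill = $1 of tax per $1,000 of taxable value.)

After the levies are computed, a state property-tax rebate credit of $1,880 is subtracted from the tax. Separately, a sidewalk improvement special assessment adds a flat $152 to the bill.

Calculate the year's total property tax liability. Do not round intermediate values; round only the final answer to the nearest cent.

Assessed value = $1,476,825 × 0.96 = $1,417,752
Taxable value = $1,417,752 − $66,000 = $1,351,752
Thornbury County: $1,351,752 × 0.0058 = $7,840.1616
Northam USD: $1,351,752 × 0.02516 = $34,010.08032
Kestrel Township: $1,351,752 × 0.0027 = $3,649.7304
Levies subtotal = $45,499.97232
After credit = $45,499.97232 − $1,880 = $43,619.97232
Total = $43,619.97232 + $152 = $43,771.97232

$43,771.97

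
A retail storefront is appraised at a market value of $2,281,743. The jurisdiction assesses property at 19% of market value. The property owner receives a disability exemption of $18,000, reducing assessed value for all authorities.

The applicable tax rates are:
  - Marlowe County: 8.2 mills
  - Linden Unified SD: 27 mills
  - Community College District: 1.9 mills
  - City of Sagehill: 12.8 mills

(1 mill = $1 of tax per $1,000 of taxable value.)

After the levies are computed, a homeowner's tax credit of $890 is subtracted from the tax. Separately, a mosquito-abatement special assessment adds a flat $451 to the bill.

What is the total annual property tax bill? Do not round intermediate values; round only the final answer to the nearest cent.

$20,296.01

Assessed value = $2,281,743 × 0.19 = $433,531.17
Taxable value = $433,531.17 − $18,000 = $415,531.17
Marlowe County: $415,531.17 × 0.0082 = $3,407.355594
Linden Unified SD: $415,531.17 × 0.027 = $11,219.34159
Community College District: $415,531.17 × 0.0019 = $789.509223
City of Sagehill: $415,531.17 × 0.0128 = $5,318.798976
Levies subtotal = $20,735.005383
After credit = $20,735.005383 − $890 = $19,845.005383
Total = $19,845.005383 + $451 = $20,296.005383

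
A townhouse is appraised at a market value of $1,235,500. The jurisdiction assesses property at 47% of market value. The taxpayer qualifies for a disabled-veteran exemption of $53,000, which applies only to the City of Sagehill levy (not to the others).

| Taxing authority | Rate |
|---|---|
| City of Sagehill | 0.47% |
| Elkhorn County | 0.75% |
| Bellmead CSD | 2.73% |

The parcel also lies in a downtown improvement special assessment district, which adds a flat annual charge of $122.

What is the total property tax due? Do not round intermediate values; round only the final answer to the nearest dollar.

$22,810

Assessed value = $1,235,500 × 0.47 = $580,685
City of Sagehill: ($580,685 − $53,000) × 0.0047 = $527,685 × 0.0047 = $2,480.1195
Elkhorn County: $580,685 × 0.0075 = $4,355.1375
Bellmead CSD: $580,685 × 0.0273 = $15,852.7005
Levies subtotal = $22,687.9575
Total = $22,687.9575 + $122 = $22,809.9575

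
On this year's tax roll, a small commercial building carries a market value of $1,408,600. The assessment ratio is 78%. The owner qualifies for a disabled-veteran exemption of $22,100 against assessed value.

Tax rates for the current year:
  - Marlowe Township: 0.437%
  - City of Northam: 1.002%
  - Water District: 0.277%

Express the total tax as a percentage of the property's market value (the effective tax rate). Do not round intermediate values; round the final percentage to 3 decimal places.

1.312%

Assessed value = $1,408,600 × 0.78 = $1,098,708
Taxable value = $1,098,708 − $22,100 = $1,076,608
Marlowe Township: $1,076,608 × 0.00437 = $4,704.77696
City of Northam: $1,076,608 × 0.01002 = $10,787.61216
Water District: $1,076,608 × 0.00277 = $2,982.20416
Total tax = $18,474.59328
Effective rate = $18,474.59328 ÷ $1,408,600 = 1.312% of market value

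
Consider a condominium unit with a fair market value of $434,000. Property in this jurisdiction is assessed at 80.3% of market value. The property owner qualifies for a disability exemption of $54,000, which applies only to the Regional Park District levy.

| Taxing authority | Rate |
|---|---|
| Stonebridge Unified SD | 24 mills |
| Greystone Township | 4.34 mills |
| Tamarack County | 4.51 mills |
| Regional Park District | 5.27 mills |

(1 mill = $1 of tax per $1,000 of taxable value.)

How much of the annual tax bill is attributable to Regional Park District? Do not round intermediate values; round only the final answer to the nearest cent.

$1,552.03

Assessed value = $434,000 × 0.803 = $348,502
Regional Park District taxable value = $348,502 − $54,000 = $294,502
Regional Park District levy = $294,502 × 0.00527 = $1,552.02554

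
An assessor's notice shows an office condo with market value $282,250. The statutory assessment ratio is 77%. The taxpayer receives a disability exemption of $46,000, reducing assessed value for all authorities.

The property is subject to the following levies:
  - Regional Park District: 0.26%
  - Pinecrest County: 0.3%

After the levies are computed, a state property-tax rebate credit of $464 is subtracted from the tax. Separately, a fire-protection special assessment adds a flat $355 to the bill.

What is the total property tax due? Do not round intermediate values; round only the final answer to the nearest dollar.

$850

Assessed value = $282,250 × 0.77 = $217,332.5
Taxable value = $217,332.5 − $46,000 = $171,332.5
Regional Park District: $171,332.5 × 0.0026 = $445.4645
Pinecrest County: $171,332.5 × 0.003 = $513.9975
Levies subtotal = $959.462
After credit = $959.462 − $464 = $495.462
Total = $495.462 + $355 = $850.462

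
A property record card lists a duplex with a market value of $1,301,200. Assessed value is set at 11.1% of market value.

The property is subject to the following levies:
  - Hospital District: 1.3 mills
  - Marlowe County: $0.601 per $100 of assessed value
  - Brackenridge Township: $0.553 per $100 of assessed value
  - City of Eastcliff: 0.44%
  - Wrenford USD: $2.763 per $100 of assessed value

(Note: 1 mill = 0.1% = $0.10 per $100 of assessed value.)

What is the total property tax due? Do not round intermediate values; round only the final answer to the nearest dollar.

Assessed value = $1,301,200 × 0.111 = $144,433.2
Hospital District: $144,433.2 × 0.0013 = $187.76316
Marlowe County: $144,433.2 × 0.00601 = $868.043532
Brackenridge Township: $144,433.2 × 0.00553 = $798.715596
City of Eastcliff: $144,433.2 × 0.0044 = $635.50608
Wrenford USD: $144,433.2 × 0.02763 = $3,990.689316
Total = $6,480.717684

$6,481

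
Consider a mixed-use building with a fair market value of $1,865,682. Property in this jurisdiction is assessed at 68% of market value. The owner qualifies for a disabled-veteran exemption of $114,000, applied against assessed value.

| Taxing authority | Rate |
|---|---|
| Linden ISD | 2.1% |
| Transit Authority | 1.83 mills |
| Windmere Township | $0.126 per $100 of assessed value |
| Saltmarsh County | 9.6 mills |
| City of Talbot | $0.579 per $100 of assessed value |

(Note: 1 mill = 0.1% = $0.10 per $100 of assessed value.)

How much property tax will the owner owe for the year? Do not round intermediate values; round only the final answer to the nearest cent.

Assessed value = $1,865,682 × 0.68 = $1,268,663.76
Taxable value = $1,268,663.76 − $114,000 = $1,154,663.76
Linden ISD: $1,154,663.76 × 0.021 = $24,247.93896
Transit Authority: $1,154,663.76 × 0.00183 = $2,113.0346808
Windmere Township: $1,154,663.76 × 0.00126 = $1,454.8763376
Saltmarsh County: $1,154,663.76 × 0.0096 = $11,084.772096
City of Talbot: $1,154,663.76 × 0.00579 = $6,685.5031704
Total = $45,586.1252448

$45,586.13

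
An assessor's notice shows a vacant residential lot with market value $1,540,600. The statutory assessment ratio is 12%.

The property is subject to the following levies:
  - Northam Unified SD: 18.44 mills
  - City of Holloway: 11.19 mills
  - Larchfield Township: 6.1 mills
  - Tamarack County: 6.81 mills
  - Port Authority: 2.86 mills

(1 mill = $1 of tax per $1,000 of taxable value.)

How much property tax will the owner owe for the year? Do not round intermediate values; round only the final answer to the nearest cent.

Assessed value = $1,540,600 × 0.12 = $184,872
Northam Unified SD: $184,872 × 0.01844 = $3,409.03968
City of Holloway: $184,872 × 0.01119 = $2,068.71768
Larchfield Township: $184,872 × 0.0061 = $1,127.7192
Tamarack County: $184,872 × 0.00681 = $1,258.97832
Port Authority: $184,872 × 0.00286 = $528.73392
Total = $3,409.03968 + $2,068.71768 + $1,127.7192 + $1,258.97832 + $528.73392 = $8,393.1888

$8,393.19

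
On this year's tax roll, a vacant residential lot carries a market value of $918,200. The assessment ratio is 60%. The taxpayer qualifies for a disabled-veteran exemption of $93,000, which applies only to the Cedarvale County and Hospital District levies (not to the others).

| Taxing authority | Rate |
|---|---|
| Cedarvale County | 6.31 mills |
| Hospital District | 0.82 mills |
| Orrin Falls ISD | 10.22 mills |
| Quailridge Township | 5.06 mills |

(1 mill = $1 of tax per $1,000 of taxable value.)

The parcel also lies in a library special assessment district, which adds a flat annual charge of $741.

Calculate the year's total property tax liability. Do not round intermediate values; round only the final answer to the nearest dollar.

Assessed value = $918,200 × 0.6 = $550,920
Cedarvale County: ($550,920 − $93,000) × 0.00631 = $457,920 × 0.00631 = $2,889.4752
Hospital District: ($550,920 − $93,000) × 0.00082 = $457,920 × 0.00082 = $375.4944
Orrin Falls ISD: $550,920 × 0.01022 = $5,630.4024
Quailridge Township: $550,920 × 0.00506 = $2,787.6552
Levies subtotal = $11,683.0272
Total = $11,683.0272 + $741 = $12,424.0272

$12,424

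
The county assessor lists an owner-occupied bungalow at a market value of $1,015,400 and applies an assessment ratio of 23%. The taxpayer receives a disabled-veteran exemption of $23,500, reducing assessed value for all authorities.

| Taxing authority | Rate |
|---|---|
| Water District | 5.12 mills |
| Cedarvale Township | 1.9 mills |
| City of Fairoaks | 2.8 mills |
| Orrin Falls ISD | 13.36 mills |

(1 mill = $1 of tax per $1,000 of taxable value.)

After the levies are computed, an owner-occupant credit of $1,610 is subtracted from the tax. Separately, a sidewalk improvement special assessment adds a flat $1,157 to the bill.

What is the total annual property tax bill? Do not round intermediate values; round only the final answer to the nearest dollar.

Assessed value = $1,015,400 × 0.23 = $233,542
Taxable value = $233,542 − $23,500 = $210,042
Water District: $210,042 × 0.00512 = $1,075.41504
Cedarvale Township: $210,042 × 0.0019 = $399.0798
City of Fairoaks: $210,042 × 0.0028 = $588.1176
Orrin Falls ISD: $210,042 × 0.01336 = $2,806.16112
Levies subtotal = $4,868.77356
After credit = $4,868.77356 − $1,610 = $3,258.77356
Total = $3,258.77356 + $1,157 = $4,415.77356

$4,416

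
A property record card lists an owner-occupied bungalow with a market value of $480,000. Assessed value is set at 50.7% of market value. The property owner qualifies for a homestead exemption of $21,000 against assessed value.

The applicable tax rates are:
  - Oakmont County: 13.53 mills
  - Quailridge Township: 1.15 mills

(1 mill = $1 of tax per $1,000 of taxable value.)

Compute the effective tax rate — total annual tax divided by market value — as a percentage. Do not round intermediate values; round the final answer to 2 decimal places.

0.68%

Assessed value = $480,000 × 0.507 = $243,360
Taxable value = $243,360 − $21,000 = $222,360
Oakmont County: $222,360 × 0.01353 = $3,008.5308
Quailridge Township: $222,360 × 0.00115 = $255.714
Total tax = $3,264.2448
Effective rate = $3,264.2448 ÷ $480,000 = 0.68% of market value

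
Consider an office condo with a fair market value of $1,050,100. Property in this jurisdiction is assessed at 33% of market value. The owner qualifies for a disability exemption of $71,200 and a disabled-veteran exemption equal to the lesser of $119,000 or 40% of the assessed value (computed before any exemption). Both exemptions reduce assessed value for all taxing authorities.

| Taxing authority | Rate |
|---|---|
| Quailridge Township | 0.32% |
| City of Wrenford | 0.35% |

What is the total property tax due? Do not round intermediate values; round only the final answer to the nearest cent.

$1,047.43

Assessed value = $1,050,100 × 0.33 = $346,533
Disabled-veteran exemption = min($119,000, 40% × $346,533) = min($119,000, $138,613.2) = $119,000 (dollar cap binds)
Taxable value = $346,533 − $71,200 − $119,000 = $156,333
Quailridge Township: $156,333 × 0.0032 = $500.2656
City of Wrenford: $156,333 × 0.0035 = $547.1655
Total = $1,047.4311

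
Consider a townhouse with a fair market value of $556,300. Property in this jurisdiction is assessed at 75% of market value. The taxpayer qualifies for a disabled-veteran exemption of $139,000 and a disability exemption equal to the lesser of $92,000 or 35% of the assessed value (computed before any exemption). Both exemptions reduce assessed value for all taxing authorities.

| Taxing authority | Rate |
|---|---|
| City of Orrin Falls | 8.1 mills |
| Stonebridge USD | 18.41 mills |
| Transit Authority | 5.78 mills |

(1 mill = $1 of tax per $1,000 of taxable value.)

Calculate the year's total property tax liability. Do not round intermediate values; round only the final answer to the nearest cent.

Assessed value = $556,300 × 0.75 = $417,225
Disability exemption = min($92,000, 35% × $417,225) = min($92,000, $146,028.75) = $92,000 (dollar cap binds)
Taxable value = $417,225 − $139,000 − $92,000 = $186,225
City of Orrin Falls: $186,225 × 0.0081 = $1,508.4225
Stonebridge USD: $186,225 × 0.01841 = $3,428.40225
Transit Authority: $186,225 × 0.00578 = $1,076.3805
Total = $6,013.20525

$6,013.21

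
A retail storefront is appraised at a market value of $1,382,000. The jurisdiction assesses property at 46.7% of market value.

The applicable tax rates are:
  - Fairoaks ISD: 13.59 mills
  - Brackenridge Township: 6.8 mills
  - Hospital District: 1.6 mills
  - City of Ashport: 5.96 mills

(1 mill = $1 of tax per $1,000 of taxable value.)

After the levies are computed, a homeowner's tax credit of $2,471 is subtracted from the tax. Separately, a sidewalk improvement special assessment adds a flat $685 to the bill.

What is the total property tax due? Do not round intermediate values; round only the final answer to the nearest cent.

$16,252.76

Assessed value = $1,382,000 × 0.467 = $645,394
Fairoaks ISD: $645,394 × 0.01359 = $8,770.90446
Brackenridge Township: $645,394 × 0.0068 = $4,388.6792
Hospital District: $645,394 × 0.0016 = $1,032.6304
City of Ashport: $645,394 × 0.00596 = $3,846.54824
Levies subtotal = $18,038.7623
After credit = $18,038.7623 − $2,471 = $15,567.7623
Total = $15,567.7623 + $685 = $16,252.7623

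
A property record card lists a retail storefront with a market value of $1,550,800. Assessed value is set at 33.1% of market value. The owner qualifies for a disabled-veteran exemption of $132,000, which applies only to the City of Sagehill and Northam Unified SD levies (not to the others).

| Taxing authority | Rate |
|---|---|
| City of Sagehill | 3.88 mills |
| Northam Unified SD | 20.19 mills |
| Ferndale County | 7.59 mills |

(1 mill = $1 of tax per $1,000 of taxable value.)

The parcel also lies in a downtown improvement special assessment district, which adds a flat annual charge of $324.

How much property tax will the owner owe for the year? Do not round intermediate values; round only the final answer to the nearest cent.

$13,398.31

Assessed value = $1,550,800 × 0.331 = $513,314.8
City of Sagehill: ($513,314.8 − $132,000) × 0.00388 = $381,314.8 × 0.00388 = $1,479.501424
Northam Unified SD: ($513,314.8 − $132,000) × 0.02019 = $381,314.8 × 0.02019 = $7,698.745812
Ferndale County: $513,314.8 × 0.00759 = $3,896.059332
Levies subtotal = $13,074.306568
Total = $13,074.306568 + $324 = $13,398.306568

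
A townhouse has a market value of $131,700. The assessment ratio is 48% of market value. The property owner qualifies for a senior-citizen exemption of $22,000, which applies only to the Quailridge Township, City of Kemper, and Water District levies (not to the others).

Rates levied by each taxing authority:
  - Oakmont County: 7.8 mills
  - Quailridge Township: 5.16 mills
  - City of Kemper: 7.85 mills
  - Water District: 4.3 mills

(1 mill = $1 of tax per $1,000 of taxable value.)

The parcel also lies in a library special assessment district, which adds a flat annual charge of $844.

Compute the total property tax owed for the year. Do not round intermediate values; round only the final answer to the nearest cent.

$2,050.53

Assessed value = $131,700 × 0.48 = $63,216
Oakmont County: $63,216 × 0.0078 = $493.0848
Quailridge Township: ($63,216 − $22,000) × 0.00516 = $41,216 × 0.00516 = $212.67456
City of Kemper: ($63,216 − $22,000) × 0.00785 = $41,216 × 0.00785 = $323.5456
Water District: ($63,216 − $22,000) × 0.0043 = $41,216 × 0.0043 = $177.2288
Levies subtotal = $1,206.53376
Total = $1,206.53376 + $844 = $2,050.53376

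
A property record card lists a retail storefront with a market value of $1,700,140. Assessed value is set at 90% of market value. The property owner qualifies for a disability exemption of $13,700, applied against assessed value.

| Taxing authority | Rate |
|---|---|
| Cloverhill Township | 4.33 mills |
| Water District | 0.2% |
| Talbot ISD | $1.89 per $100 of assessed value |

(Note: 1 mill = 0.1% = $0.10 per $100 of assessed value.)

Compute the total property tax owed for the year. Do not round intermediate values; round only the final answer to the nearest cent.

Assessed value = $1,700,140 × 0.9 = $1,530,126
Taxable value = $1,530,126 − $13,700 = $1,516,426
Cloverhill Township: $1,516,426 × 0.00433 = $6,566.12458
Water District: $1,516,426 × 0.002 = $3,032.852
Talbot ISD: $1,516,426 × 0.0189 = $28,660.4514
Total = $38,259.42798

$38,259.43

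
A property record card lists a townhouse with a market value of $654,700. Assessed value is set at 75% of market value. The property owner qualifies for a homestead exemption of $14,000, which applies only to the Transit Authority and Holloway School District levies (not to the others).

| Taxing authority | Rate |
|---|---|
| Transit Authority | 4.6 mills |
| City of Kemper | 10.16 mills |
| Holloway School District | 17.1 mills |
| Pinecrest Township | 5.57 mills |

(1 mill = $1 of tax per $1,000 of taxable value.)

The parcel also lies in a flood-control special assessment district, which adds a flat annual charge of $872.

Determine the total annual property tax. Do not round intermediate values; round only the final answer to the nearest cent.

Assessed value = $654,700 × 0.75 = $491,025
Transit Authority: ($491,025 − $14,000) × 0.0046 = $477,025 × 0.0046 = $2,194.315
City of Kemper: $491,025 × 0.01016 = $4,988.814
Holloway School District: ($491,025 − $14,000) × 0.0171 = $477,025 × 0.0171 = $8,157.1275
Pinecrest Township: $491,025 × 0.00557 = $2,735.00925
Levies subtotal = $18,075.26575
Total = $18,075.26575 + $872 = $18,947.26575

$18,947.27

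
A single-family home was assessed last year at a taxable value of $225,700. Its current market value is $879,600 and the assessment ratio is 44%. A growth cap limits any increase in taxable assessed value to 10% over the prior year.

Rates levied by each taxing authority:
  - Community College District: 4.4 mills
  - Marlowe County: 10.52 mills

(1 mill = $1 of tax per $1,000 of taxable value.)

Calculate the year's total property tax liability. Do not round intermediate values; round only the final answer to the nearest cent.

Uncapped assessed value = $879,600 × 0.44 = $387,024
Cap limit = $225,700 × 1.1 = $248,270
Taxable assessed value = min($387,024, $248,270) = $248,270 (cap binds)
Community College District: $248,270 × 0.0044 = $1,092.388
Marlowe County: $248,270 × 0.01052 = $2,611.8004
Total = $3,704.1884

$3,704.19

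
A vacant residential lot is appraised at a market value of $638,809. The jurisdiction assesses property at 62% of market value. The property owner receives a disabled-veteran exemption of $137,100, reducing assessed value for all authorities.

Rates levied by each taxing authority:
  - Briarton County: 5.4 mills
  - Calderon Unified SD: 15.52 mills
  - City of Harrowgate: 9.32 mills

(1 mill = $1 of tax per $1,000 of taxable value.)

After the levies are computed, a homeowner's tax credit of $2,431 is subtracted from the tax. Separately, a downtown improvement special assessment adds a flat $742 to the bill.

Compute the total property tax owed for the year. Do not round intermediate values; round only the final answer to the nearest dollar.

Assessed value = $638,809 × 0.62 = $396,061.58
Taxable value = $396,061.58 − $137,100 = $258,961.58
Briarton County: $258,961.58 × 0.0054 = $1,398.392532
Calderon Unified SD: $258,961.58 × 0.01552 = $4,019.0837216
City of Harrowgate: $258,961.58 × 0.00932 = $2,413.5219256
Levies subtotal = $7,830.9981792
After credit = $7,830.9981792 − $2,431 = $5,399.9981792
Total = $5,399.9981792 + $742 = $6,141.9981792

$6,142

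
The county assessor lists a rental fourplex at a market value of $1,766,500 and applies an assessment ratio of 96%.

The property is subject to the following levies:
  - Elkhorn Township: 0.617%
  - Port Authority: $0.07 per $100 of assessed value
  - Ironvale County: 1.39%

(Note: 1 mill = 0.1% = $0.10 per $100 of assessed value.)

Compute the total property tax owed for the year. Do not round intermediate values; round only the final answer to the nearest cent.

Assessed value = $1,766,500 × 0.96 = $1,695,840
Elkhorn Township: $1,695,840 × 0.00617 = $10,463.3328
Port Authority: $1,695,840 × 0.0007 = $1,187.088
Ironvale County: $1,695,840 × 0.0139 = $23,572.176
Total = $35,222.5968

$35,222.60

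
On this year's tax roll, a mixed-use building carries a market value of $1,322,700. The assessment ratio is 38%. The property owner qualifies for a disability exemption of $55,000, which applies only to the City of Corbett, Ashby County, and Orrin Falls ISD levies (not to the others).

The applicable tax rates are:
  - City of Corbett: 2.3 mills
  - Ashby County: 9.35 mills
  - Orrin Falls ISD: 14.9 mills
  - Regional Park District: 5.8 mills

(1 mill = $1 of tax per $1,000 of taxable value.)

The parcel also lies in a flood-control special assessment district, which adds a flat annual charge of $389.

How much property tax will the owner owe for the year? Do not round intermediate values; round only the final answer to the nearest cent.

$15,188.70

Assessed value = $1,322,700 × 0.38 = $502,626
City of Corbett: ($502,626 − $55,000) × 0.0023 = $447,626 × 0.0023 = $1,029.5398
Ashby County: ($502,626 − $55,000) × 0.00935 = $447,626 × 0.00935 = $4,185.3031
Orrin Falls ISD: ($502,626 − $55,000) × 0.0149 = $447,626 × 0.0149 = $6,669.6274
Regional Park District: $502,626 × 0.0058 = $2,915.2308
Levies subtotal = $14,799.7011
Total = $14,799.7011 + $389 = $15,188.7011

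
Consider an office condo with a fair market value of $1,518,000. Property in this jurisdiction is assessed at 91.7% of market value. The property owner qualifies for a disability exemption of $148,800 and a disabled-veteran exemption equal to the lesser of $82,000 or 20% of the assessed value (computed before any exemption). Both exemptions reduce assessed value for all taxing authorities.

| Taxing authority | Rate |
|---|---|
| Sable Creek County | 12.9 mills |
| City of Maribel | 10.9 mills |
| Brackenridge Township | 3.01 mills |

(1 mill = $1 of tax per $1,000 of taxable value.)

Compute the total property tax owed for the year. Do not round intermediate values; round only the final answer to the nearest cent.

$31,131.93

Assessed value = $1,518,000 × 0.917 = $1,392,006
Disabled-veteran exemption = min($82,000, 20% × $1,392,006) = min($82,000, $278,401.2) = $82,000 (dollar cap binds)
Taxable value = $1,392,006 − $148,800 − $82,000 = $1,161,206
Sable Creek County: $1,161,206 × 0.0129 = $14,979.5574
City of Maribel: $1,161,206 × 0.0109 = $12,657.1454
Brackenridge Township: $1,161,206 × 0.00301 = $3,495.23006
Total = $31,131.93286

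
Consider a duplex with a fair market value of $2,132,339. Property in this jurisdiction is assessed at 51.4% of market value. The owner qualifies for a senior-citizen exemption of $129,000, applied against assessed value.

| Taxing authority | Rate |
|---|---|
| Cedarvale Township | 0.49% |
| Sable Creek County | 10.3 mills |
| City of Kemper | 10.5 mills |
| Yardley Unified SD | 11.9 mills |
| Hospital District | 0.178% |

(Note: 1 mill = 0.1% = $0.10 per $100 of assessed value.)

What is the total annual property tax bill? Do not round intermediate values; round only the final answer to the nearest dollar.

Assessed value = $2,132,339 × 0.514 = $1,096,022.246
Taxable value = $1,096,022.246 − $129,000 = $967,022.246
Cedarvale Township: $967,022.246 × 0.0049 = $4,738.4090054
Sable Creek County: $967,022.246 × 0.0103 = $9,960.3291338
City of Kemper: $967,022.246 × 0.0105 = $10,153.733583
Yardley Unified SD: $967,022.246 × 0.0119 = $11,507.5647274
Hospital District: $967,022.246 × 0.00178 = $1,721.29959788
Total = $38,081.33604748

$38,081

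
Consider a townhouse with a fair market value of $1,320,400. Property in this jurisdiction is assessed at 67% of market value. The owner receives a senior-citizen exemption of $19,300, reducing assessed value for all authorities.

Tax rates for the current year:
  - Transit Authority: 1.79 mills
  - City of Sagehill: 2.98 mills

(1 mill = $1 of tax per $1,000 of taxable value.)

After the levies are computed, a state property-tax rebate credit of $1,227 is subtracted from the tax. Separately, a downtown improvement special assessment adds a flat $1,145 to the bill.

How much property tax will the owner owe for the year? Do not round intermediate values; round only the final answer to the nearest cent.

Assessed value = $1,320,400 × 0.67 = $884,668
Taxable value = $884,668 − $19,300 = $865,368
Transit Authority: $865,368 × 0.00179 = $1,549.00872
City of Sagehill: $865,368 × 0.00298 = $2,578.79664
Levies subtotal = $4,127.80536
After credit = $4,127.80536 − $1,227 = $2,900.80536
Total = $2,900.80536 + $1,145 = $4,045.80536

$4,045.81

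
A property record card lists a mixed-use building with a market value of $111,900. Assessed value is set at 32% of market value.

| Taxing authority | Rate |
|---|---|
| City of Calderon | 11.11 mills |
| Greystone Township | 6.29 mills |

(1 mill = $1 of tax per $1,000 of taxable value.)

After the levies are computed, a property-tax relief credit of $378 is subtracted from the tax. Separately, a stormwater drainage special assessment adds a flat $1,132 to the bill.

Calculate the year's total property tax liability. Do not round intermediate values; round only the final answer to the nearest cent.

Assessed value = $111,900 × 0.32 = $35,808
City of Calderon: $35,808 × 0.01111 = $397.82688
Greystone Township: $35,808 × 0.00629 = $225.23232
Levies subtotal = $623.0592
After credit = $623.0592 − $378 = $245.0592
Total = $245.0592 + $1,132 = $1,377.0592

$1,377.06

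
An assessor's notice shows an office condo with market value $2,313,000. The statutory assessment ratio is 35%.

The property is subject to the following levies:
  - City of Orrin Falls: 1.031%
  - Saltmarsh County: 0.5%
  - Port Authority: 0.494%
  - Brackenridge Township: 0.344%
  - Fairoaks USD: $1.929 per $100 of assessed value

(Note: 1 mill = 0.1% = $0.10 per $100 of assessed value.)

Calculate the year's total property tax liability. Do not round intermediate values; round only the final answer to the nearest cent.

$34,794.46

Assessed value = $2,313,000 × 0.35 = $809,550
City of Orrin Falls: $809,550 × 0.01031 = $8,346.4605
Saltmarsh County: $809,550 × 0.005 = $4,047.75
Port Authority: $809,550 × 0.00494 = $3,999.177
Brackenridge Township: $809,550 × 0.00344 = $2,784.852
Fairoaks USD: $809,550 × 0.01929 = $15,616.2195
Total = $34,794.459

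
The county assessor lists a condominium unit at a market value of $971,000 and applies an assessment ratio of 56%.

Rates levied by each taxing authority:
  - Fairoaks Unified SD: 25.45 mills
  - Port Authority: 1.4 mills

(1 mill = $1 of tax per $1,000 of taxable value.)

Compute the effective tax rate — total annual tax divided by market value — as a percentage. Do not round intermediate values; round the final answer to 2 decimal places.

1.50%

Assessed value = $971,000 × 0.56 = $543,760
Fairoaks Unified SD: $543,760 × 0.02545 = $13,838.692
Port Authority: $543,760 × 0.0014 = $761.264
Total tax = $14,599.956
Effective rate = $14,599.956 ÷ $971,000 = 1.50% of market value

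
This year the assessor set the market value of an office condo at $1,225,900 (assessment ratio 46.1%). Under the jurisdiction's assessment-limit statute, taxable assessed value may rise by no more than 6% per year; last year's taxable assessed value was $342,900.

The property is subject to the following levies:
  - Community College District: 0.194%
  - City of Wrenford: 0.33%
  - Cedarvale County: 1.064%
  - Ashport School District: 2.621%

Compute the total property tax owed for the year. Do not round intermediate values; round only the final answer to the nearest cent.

Uncapped assessed value = $1,225,900 × 0.461 = $565,139.9
Cap limit = $342,900 × 1.06 = $363,474
Taxable assessed value = min($565,139.9, $363,474) = $363,474 (cap binds)
Community College District: $363,474 × 0.00194 = $705.13956
City of Wrenford: $363,474 × 0.0033 = $1,199.4642
Cedarvale County: $363,474 × 0.01064 = $3,867.36336
Ashport School District: $363,474 × 0.02621 = $9,526.65354
Total = $15,298.62066

$15,298.62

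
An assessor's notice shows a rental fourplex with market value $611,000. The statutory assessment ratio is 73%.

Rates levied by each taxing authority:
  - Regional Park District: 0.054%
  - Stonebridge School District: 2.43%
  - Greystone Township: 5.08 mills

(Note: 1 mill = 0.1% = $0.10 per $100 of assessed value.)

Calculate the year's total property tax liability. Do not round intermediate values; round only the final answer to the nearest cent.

$13,345.22

Assessed value = $611,000 × 0.73 = $446,030
Regional Park District: $446,030 × 0.00054 = $240.8562
Stonebridge School District: $446,030 × 0.0243 = $10,838.529
Greystone Township: $446,030 × 0.00508 = $2,265.8324
Total = $13,345.2176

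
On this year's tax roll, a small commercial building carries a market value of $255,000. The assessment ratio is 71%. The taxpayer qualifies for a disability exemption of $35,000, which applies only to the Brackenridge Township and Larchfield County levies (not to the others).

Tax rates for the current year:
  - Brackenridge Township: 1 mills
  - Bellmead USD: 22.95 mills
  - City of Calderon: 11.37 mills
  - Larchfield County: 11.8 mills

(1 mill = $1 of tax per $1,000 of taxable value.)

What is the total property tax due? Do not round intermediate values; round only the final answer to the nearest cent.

Assessed value = $255,000 × 0.71 = $181,050
Brackenridge Township: ($181,050 − $35,000) × 0.001 = $146,050 × 0.001 = $146.05
Bellmead USD: $181,050 × 0.02295 = $4,155.0975
City of Calderon: $181,050 × 0.01137 = $2,058.5385
Larchfield County: ($181,050 − $35,000) × 0.0118 = $146,050 × 0.0118 = $1,723.39
Total = $8,083.076

$8,083.08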